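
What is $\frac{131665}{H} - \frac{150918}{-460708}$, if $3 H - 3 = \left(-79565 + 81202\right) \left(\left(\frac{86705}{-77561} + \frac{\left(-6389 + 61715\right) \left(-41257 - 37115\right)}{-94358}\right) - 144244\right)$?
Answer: $\frac{1002194854987860059838}{3082504336045551766733} \approx 0.32512$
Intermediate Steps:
$H = - \frac{53526386970411658}{997977387}$ ($H = 1 + \frac{\left(-79565 + 81202\right) \left(\left(\frac{86705}{-77561} + \frac{\left(-6389 + 61715\right) \left(-41257 - 37115\right)}{-94358}\right) - 144244\right)}{3} = 1 + \frac{1637 \left(\left(86705 \left(- \frac{1}{77561}\right) + 55326 \left(-78372\right) \left(- \frac{1}{94358}\right)\right) - 144244\right)}{3} = 1 + \frac{1637 \left(\left(- \frac{86705}{77561} - - \frac{2168004636}{47179}\right) - 144244\right)}{3} = 1 + \frac{1637 \left(\left(- \frac{86705}{77561} + \frac{2168004636}{47179}\right) - 144244\right)}{3} = 1 + \frac{1637 \left(\frac{15286228810691}{332659129} - 144244\right)}{3} = 1 + \frac{1637 \left(- \frac{32697854592785}{332659129}\right)}{3} = 1 + \frac{1}{3} \left(- \frac{53526387968389045}{332659129}\right) = 1 - \frac{53526387968389045}{997977387} = - \frac{53526386970411658}{997977387} \approx -5.3635 \cdot 10^{7}$)
$\frac{131665}{H} - \frac{150918}{-460708} = \frac{131665}{- \frac{53526386970411658}{997977387}} - \frac{150918}{-460708} = 131665 \left(- \frac{997977387}{53526386970411658}\right) - - \frac{75459}{230354} = - \frac{131398692659355}{53526386970411658} + \frac{75459}{230354} = \frac{1002194854987860059838}{3082504336045551766733}$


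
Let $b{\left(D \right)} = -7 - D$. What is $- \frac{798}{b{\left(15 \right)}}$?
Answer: $\frac{399}{11} \approx 36.273$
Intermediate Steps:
$- \frac{798}{b{\left(15 \right)}} = - \frac{798}{-7 - 15} = - \frac{798}{-22} = \left(-798\right) \left(- \frac{1}{22}\right) = \frac{399}{11}$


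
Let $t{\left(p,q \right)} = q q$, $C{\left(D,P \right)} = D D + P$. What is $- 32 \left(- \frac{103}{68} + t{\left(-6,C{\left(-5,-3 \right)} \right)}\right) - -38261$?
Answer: $\frac{387965}{17} \approx 22821.0$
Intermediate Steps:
$C{\left(D,P \right)} = P + D^{2}$ ($C{\left(D,P \right)} = D^{2} + P = P + D^{2}$)
$t{\left(p,q \right)} = q^{2}$
$- 32 \left(- \frac{103}{68} + t{\left(-6,C{\left(-5,-3 \right)} \right)}\right) - -38261 = - 32 \left(- \frac{103}{68} + \left(-3 + \left(-5\right)^{2}\right)^{2}\right) - -38261 = - 32 \left(\left(-103\right) \frac{1}{68} + \left(-3 + 25\right)^{2}\right) + 38261 = - 32 \left(- \frac{103}{68} + 22^{2}\right) + 38261 = - 32 \left(- \frac{103}{68} + 484\right) + 38261 = \left(-32\right) \frac{32809}{68} + 38261 = - \frac{262472}{17} + 38261 = \frac{387965}{17}$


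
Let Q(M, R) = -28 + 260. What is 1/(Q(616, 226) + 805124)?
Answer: 1/805356 ≈ 1.2417e-6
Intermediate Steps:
Q(M, R) = 232
1/(Q(616, 226) + 805124) = 1/(232 + 805124) = 1/805356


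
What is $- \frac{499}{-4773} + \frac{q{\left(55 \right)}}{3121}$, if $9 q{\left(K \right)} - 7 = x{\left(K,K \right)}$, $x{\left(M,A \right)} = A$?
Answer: $\frac{4770779}{44689599} \approx 0.10675$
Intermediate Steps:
$q{\left(K \right)} = \frac{7}{9} + \frac{K}{9}$
$- \frac{499}{-4773} + \frac{q{\left(55 \right)}}{3121} = - \frac{499}{-4773} + \frac{\frac{7}{9} + \frac{1}{9} \cdot 55}{3121} = \left(-499\right) \left(- \frac{1}{4773}\right) + \left(\frac{7}{9} + \frac{55}{9}\right) \frac{1}{3121} = \frac{499}{4773} + \frac{62}{9} \cdot \frac{1}{3121} = \frac{499}{4773} + \frac{62}{28089} = \frac{4770779}{44689599}$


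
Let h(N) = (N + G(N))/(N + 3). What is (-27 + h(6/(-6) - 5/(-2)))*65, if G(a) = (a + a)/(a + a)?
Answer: -15470/9 ≈ -1718.9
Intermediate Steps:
G(a) = 1 (G(a) = (2*a)/((2*a)) = (2*a)*(1/(2*a)) = 1)
h(N) = (1 + N)/(3 + N) (h(N) = (N + 1)/(N + 3) = (1 + N)/(3 + N))
(-27 + h(6/(-6) - 5/(-2)))*65 = (-27 + (1 + (6/(-6) - 5/(-2)))/(3 + (6/(-6) - 5/(-2))))*65 = (-27 + (1 + (6*(-⅙) - 5*(-½)))/(3 + (6*(-⅙) - 5*(-½))))*65 = (-27 + (1 + (-1 + 5/2))/(3 + (-1 + 5/2)))*65 = (-27 + (1 + 3/2)/(3 + 3/2))*65 = (-27 + (5/2)/(9/2))*65 = (-27 + (2/9)*(5/2))*65 = (-27 + 5/9)*65 = -238/9*65 = -15470/9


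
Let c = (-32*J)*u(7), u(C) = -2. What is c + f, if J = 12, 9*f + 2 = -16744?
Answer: -3278/3 ≈ -1092.7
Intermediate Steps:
f = -5582/3 (f = -2/9 + (1/9)*(-16744) = -2/9 - 16744/9 = -5582/3 ≈ -1860.7)
c = 768 (c = -32*12*(-2) = -384*(-2) = 768)
c + f = 768 - 5582/3 = -3278/3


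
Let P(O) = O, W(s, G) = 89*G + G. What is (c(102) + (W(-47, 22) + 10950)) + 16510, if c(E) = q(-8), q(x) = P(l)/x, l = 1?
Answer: 235519/8 ≈ 29440.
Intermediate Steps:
W(s, G) = 90*G
q(x) = 1/x
c(E) = -1/8 (c(E) = 1/(-8) = -1/8)
(c(102) + (W(-47, 22) + 10950)) + 16510 = (-1/8 + (90*22 + 10950)) + 16510 = (-1/8 + (1980 + 10950)) + 16510 = (-1/8 + 12930) + 16510 = 103439/8 + 16510 = 235519/8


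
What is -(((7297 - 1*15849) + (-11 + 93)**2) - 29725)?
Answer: 31553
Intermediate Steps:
-(((7297 - 1*15849) + (-11 + 93)**2) - 29725) = -(((7297 - 15849) + 82**2) - 29725) = -((-8552 + 6724) - 29725) = -(-1828 - 29725) = -1*(-31553) = 31553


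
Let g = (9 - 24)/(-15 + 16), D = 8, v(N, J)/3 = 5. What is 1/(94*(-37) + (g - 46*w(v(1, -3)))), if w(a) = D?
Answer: -1/3861 ≈ -0.00025900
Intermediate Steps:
v(N, J) = 15 (v(N, J) = 3*5 = 15)
g = -15 (g = -15/1 = -15*1 = -15)
w(a) = 8
1/(94*(-37) + (g - 46*w(v(1, -3)))) = 1/(94*(-37) + (-15 - 46*8)) = 1/(-3478 + (-15 - 368)) = 1/(-3478 - 383) = 1/(-3861) = -1/3861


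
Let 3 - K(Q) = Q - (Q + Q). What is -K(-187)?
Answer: 184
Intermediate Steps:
K(Q) = 3 + Q (K(Q) = 3 - (Q - (Q + Q)) = 3 - (Q - 2*Q) = 3 - (-1)*Q = 3 + Q)
-K(-187) = -(3 - 187) = -1*(-184) = 184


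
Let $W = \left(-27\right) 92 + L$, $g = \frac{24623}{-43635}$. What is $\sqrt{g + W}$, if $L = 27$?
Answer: $\frac{i \sqrt{4679234918430}}{43635} \approx 49.574 i$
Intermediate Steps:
$g = - \frac{24623}{43635}$ ($g = 24623 \left(- \frac{1}{43635}\right) = - \frac{24623}{43635} \approx -0.56429$)
$W = -2457$ ($W = \left(-27\right) 92 + 27 = -2484 + 27 = -2457$)
$\sqrt{g + W} = \sqrt{- \frac{24623}{43635} - 2457} = \sqrt{- \frac{107235818}{43635}} = \frac{i \sqrt{4679234918430}}{43635}$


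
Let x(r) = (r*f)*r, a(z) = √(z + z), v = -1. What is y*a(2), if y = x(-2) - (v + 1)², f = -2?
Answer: -16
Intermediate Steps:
a(z) = √2*√z (a(z) = √(2*z) = √2*√z)
x(r) = -2*r² (x(r) = (r*(-2))*r = (-2*r)*r = -2*r²)
y = -8 (y = -2*(-2)² - (-1 + 1)² = -2*4 - 1*0² = -8 - 1*0 = -8 + 0 = -8)
y*a(2) = -8*√2*√2 = -8*2 = -16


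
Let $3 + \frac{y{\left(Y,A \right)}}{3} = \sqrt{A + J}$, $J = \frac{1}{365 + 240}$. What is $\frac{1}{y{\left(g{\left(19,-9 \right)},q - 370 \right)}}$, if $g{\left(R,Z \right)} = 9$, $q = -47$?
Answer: $- \frac{605}{257729} - \frac{22 i \sqrt{315355}}{773187} \approx -0.0023474 - 0.015979 i$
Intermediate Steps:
$J = \frac{1}{605} \approx 0.0016529$
$y{\left(Y,A \right)} = -9 + 3 \sqrt{\frac{1}{605} + A}$ ($y{\left(Y,A \right)} = -9 + 3 \sqrt{A + \frac{1}{605}} = -9 + 3 \sqrt{\frac{1}{605} + A}$)
$\frac{1}{y{\left(g{\left(19,-9 \right)},q - 370 \right)}} = \frac{1}{-9 + \frac{3 \sqrt{5 + 3025 \left(-47 - 370\right)}}{55}} = \frac{1}{-9 + \frac{3 \sqrt{5 + 3025 \left(-417\right)}}{55}} = \frac{1}{-9 + \frac{3 \sqrt{5 - 1261425}}{55}} = \frac{1}{-9 + \frac{3 \sqrt{-1261420}}{55}} = \frac{1}{-9 + \frac{3 \cdot 2 i \sqrt{315355}}{55}} = \frac{1}{-9 + \frac{6 i \sqrt{315355}}{55}}$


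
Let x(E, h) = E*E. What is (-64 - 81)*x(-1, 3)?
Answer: -145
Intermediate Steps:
x(E, h) = E²
(-64 - 81)*x(-1, 3) = (-64 - 81)*(-1)² = -145*1 = -145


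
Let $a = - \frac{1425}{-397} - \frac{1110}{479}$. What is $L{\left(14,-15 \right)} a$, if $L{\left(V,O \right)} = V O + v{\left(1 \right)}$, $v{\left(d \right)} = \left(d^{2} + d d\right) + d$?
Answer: $- \frac{50074335}{190163} \approx -263.32$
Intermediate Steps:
$v{\left(d \right)} = d + 2 d^{2}$ ($v{\left(d \right)} = \left(d^{2} + d^{2}\right) + d = 2 d^{2} + d = d + 2 d^{2}$)
$a = \frac{241905}{190163}$ ($a = \left(-1425\right) \left(- \frac{1}{397}\right) - \frac{1110}{479} = \frac{1425}{397} - \frac{1110}{479} = \frac{241905}{190163} \approx 1.2721$)
$L{\left(V,O \right)} = 3 + O V$ ($L{\left(V,O \right)} = V O + 1 \left(1 + 2 \cdot 1\right) = O V + 1 \left(1 + 2\right) = O V + 1 \cdot 3 = O V + 3 = 3 + O V$)
$L{\left(14,-15 \right)} a = \left(3 - 210\right) \frac{241905}{190163} = \left(-207\right) \frac{241905}{190163} = - \frac{50074335}{190163}$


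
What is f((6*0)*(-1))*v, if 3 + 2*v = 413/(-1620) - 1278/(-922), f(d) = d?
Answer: 0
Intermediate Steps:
v = -1395673/1493640 (v = -3/2 + (413/(-1620) - 1278/(-922))/2 = -3/2 + (413*(-1/1620) - 1278*(-1/922))/2 = -3/2 + (-413/1620 + 639/461)/2 = -3/2 + (½)*(844787/746820) = -3/2 + 844787/1493640 = -1395673/1493640 ≈ -0.93441)
f((6*0)*(-1))*v = ((6*0)*(-1))*(-1395673/1493640) = (0*(-1))*(-1395673/1493640) = 0*(-1395673/1493640) = 0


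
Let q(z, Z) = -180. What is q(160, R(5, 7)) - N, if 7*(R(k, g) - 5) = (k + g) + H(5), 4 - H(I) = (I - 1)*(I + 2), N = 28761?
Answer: -28941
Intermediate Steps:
H(I) = 4 - (-1 + I)*(2 + I) (H(I) = 4 - (I - 1)*(I + 2) = 4 - (-1 + I)*(2 + I))
R(k, g) = 11/7 + g/7 + k/7 (R(k, g) = 5 + ((k + g) + (6 - 1*5 - 1*5²))/7 = 5 + ((g + k) + (6 - 5 - 1*25))/7 = 5 + ((g + k) + (6 - 5 - 25))/7 = 5 + ((g + k) - 24)/7 = 5 + (-24 + g + k)/7 = 5 + (-24/7 + g/7 + k/7) = 11/7 + g/7 + k/7)
q(160, R(5, 7)) - N = -180 - 1*28761 = -180 - 28761 = -28941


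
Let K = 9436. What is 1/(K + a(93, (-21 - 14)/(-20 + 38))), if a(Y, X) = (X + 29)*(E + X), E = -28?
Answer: 324/2794771 ≈ 0.00011593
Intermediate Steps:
a(Y, X) = (-28 + X)*(29 + X) (a(Y, X) = (X + 29)*(-28 + X) = (29 + X)*(-28 + X) = (-28 + X)*(29 + X))
1/(K + a(93, (-21 - 14)/(-20 + 38))) = 1/(9436 + (-812 + (-21 - 14)/(-20 + 38) + ((-21 - 14)/(-20 + 38))²)) = 1/(9436 + (-812 - 35/18 + (-35/18)²)) = 1/(9436 + (-812 - 35/18 + 1225/324)) = 1/(9436 - 262493/324) = 1/(2794771/324) = 324/2794771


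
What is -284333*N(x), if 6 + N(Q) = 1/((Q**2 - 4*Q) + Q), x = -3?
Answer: 30423631/18 ≈ 1.6902e+6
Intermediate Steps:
N(Q) = -6 + 1/(Q**2 - 3*Q) (N(Q) = -6 + 1/((Q**2 - 4*Q) + Q) = -6 + 1/(Q**2 - 3*Q))
-284333*N(x) = -284333*(1 - 6*(-3)**2 + 18*(-3))/((-3)*(-3 - 3)) = -(-284333)*(1 - 6*9 - 54)/(3*(-6)) = -(-284333)*(-1)*(1 - 54 - 54)/(3*6) = -(-284333)*(-1)*(-107)/(3*6) = -284333*(-107/18) = 30423631/18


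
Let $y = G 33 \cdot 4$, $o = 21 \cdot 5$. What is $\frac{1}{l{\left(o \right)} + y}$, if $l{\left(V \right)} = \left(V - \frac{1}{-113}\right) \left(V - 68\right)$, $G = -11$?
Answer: $\frac{113}{274966} \approx 0.00041096$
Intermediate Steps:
$o = 105$
$l{\left(V \right)} = \left(-68 + V\right) \left(\frac{1}{113} + V\right)$ ($l{\left(V \right)} = \left(V - - \frac{1}{113}\right) \left(-68 + V\right) = \left(V + \frac{1}{113}\right) \left(-68 + V\right) = \left(\frac{1}{113} + V\right) \left(-68 + V\right) = \left(-68 + V\right) \left(\frac{1}{113} + V\right)$)
$y = -1452$ ($y = \left(-11\right) 33 \cdot 4 = \left(-363\right) 4 = -1452$)
$\frac{1}{l{\left(o \right)} + y} = \frac{1}{\left(- \frac{68}{113} + 105^{2} - \frac{806715}{113}\right) - 1452} = \frac{1}{\left(- \frac{68}{113} + 11025 - \frac{806715}{113}\right) - 1452} = \frac{1}{\frac{439042}{113} - 1452} = \frac{1}{\frac{274966}{113}} = \frac{113}{274966}$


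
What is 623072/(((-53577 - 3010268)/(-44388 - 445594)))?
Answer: 305294064704/3063845 ≈ 99644.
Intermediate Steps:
623072/(((-53577 - 3010268)/(-44388 - 445594))) = 623072/((-3063845/(-489982))) = 623072/((-3063845*(-1/489982))) = 623072/(3063845/489982) = 623072*(489982/3063845) = 305294064704/3063845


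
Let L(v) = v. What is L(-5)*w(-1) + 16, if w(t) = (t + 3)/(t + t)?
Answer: 21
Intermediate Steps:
w(t) = (3 + t)/(2*t) (w(t) = (3 + t)/((2*t)) = (3 + t)*(1/(2*t)) = (3 + t)/(2*t))
L(-5)*w(-1) + 16 = -5*(3 - 1)/(2*(-1)) + 16 = -5*(-1)*2/2 + 16 = -5*(-1) + 16 = 5 + 16 = 21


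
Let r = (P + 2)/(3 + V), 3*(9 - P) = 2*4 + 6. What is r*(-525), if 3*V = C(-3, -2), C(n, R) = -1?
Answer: -9975/8 ≈ -1246.9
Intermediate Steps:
V = -1/3 (V = (1/3)*(-1) = -1/3 ≈ -0.33333)
P = 13/3 (P = 9 - (2*4 + 6)/3 = 9 - (8 + 6)/3 = 9 - 1/3*14 = 9 - 14/3 = 13/3 ≈ 4.3333)
r = 19/8 (r = (13/3 + 2)/(3 - 1/3) = 19/(3*(8/3)) = (19/3)*(3/8) = 19/8 ≈ 2.3750)
r*(-525) = (19/8)*(-525) = -9975/8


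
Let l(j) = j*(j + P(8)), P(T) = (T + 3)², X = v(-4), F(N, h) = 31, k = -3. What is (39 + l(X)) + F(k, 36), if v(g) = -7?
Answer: -728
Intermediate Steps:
X = -7
P(T) = (3 + T)²
l(j) = j*(121 + j) (l(j) = j*(j + (3 + 8)²) = j*(j + 11²) = j*(j + 121) = j*(121 + j))
(39 + l(X)) + F(k, 36) = (39 - 7*(121 - 7)) + 31 = (39 - 7*114) + 31 = (39 - 798) + 31 = -759 + 31 = -728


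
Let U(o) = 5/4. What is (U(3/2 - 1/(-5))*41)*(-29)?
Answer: -5945/4 ≈ -1486.3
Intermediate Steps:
U(o) = 5/4 (U(o) = 5*(1/4) = 5/4)
(U(3/2 - 1/(-5))*41)*(-29) = ((5/4)*41)*(-29) = (205/4)*(-29) = -5945/4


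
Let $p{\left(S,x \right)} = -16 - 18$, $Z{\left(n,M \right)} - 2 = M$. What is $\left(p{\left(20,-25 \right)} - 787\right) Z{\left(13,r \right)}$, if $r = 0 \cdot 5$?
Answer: $-1642$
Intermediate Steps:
$r = 0$
$Z{\left(n,M \right)} = 2 + M$
$p{\left(S,x \right)} = -34$
$\left(p{\left(20,-25 \right)} - 787\right) Z{\left(13,r \right)} = \left(-34 - 787\right) \left(2 + 0\right) = \left(-821\right) 2 = -1642$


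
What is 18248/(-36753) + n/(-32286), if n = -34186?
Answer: 37071285/65922631 ≈ 0.56235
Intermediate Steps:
18248/(-36753) + n/(-32286) = 18248/(-36753) - 34186/(-32286) = 18248*(-1/36753) - 34186*(-1/32286) = -18248/36753 + 17093/16143 = 37071285/65922631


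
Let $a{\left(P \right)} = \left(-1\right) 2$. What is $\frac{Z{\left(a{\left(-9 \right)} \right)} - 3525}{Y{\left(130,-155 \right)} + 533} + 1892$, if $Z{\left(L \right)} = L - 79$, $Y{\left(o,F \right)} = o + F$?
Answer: $\frac{478765}{254} \approx 1884.9$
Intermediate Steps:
$a{\left(P \right)} = -2$
$Y{\left(o,F \right)} = F + o$
$Z{\left(L \right)} = -79 + L$
$\frac{Z{\left(a{\left(-9 \right)} \right)} - 3525}{Y{\left(130,-155 \right)} + 533} + 1892 = \frac{\left(-79 - 2\right) - 3525}{\left(-155 + 130\right) + 533} + 1892 = \frac{-81 - 3525}{-25 + 533} + 1892 = - \frac{3606}{508} + 1892 = \left(-3606\right) \frac{1}{508} + 1892 = - \frac{1803}{254} + 1892 = \frac{478765}{254}$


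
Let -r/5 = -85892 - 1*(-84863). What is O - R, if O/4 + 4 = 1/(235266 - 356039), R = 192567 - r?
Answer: -22637449578/120773 ≈ -1.8744e+5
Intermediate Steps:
r = 5145 (r = -5*(-85892 - 1*(-84863)) = -5*(-85892 + 84863) = -5*(-1029) = 5145)
R = 187422 (R = 192567 - 1*5145 = 192567 - 5145 = 187422)
O = -1932372/120773 (O = -16 + 4/(235266 - 356039) = -16 + 4/(-120773) = -16 + 4*(-1/120773) = -16 - 4/120773 = -1932372/120773 ≈ -16.000)
O - R = -1932372/120773 - 1*187422 = -1932372/120773 - 187422 = -22637449578/120773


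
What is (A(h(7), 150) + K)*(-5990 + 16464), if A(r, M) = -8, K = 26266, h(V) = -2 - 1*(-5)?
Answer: 275026292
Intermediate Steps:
h(V) = 3 (h(V) = -2 + 5 = 3)
(A(h(7), 150) + K)*(-5990 + 16464) = (-8 + 26266)*(-5990 + 16464) = 26258*10474 = 275026292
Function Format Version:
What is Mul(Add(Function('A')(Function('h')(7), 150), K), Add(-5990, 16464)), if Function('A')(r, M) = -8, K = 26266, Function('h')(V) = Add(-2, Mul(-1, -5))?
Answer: 275026292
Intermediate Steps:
Function('h')(V) = 3 (Function('h')(V) = Add(-2, 5) = 3)
Mul(Add(Function('A')(Function('h')(7), 150), K), Add(-5990, 16464)) = Mul(Add(-8, 26266), Add(-5990, 16464)) = Mul(26258, 10474) = 275026292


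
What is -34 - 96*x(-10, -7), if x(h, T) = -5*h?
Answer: -4834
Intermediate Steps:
-34 - 96*x(-10, -7) = -34 - (-480)*(-10) = -34 - 96*50 = -34 - 4800 = -4834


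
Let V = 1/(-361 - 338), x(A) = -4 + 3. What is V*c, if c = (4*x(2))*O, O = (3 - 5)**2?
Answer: 16/699 ≈ 0.022890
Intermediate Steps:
x(A) = -1
O = 4 (O = (-2)**2 = 4)
c = -16 (c = (4*(-1))*4 = -4*4 = -16)
V = -1/699 (V = 1/(-699) = -1/699 ≈ -0.0014306)
V*c = -1/699*(-16) = 16/699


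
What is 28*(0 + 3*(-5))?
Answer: -420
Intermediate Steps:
28*(0 + 3*(-5)) = 28*(0 - 15) = 28*(-15) = -420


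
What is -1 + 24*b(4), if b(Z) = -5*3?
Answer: -361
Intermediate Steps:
b(Z) = -15
-1 + 24*b(4) = -1 + 24*(-15) = -1 - 360 = -361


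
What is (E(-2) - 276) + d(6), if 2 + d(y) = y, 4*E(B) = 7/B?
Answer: -2183/8 ≈ -272.88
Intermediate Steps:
E(B) = 7/(4*B) (E(B) = (7/B)/4 = 7/(4*B))
d(y) = -2 + y
(E(-2) - 276) + d(6) = ((7/4)/(-2) - 276) + (-2 + 6) = ((7/4)*(-½) - 276) + 4 = (-7/8 - 276) + 4 = -2215/8 + 4 = -2183/8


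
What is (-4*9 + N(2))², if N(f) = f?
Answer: 1156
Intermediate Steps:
(-4*9 + N(2))² = (-4*9 + 2)² = (-36 + 2)² = (-34)² = 1156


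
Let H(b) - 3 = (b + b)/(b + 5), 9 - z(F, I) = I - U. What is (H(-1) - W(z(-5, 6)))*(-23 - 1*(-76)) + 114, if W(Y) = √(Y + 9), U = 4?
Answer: 69/2 ≈ 34.500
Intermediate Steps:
z(F, I) = 13 - I (z(F, I) = 9 - (I - 1*4) = 9 - (I - 4) = 9 - (-4 + I) = 9 + (4 - I) = 13 - I)
H(b) = 3 + 2*b/(5 + b) (H(b) = 3 + (b + b)/(b + 5) = 3 + (2*b)/(5 + b) = 3 + 2*b/(5 + b))
W(Y) = √(9 + Y)
(H(-1) - W(z(-5, 6)))*(-23 - 1*(-76)) + 114 = (5*(3 - 1)/(5 - 1) - √(9 + (13 - 1*6)))*(-23 - 1*(-76)) + 114 = (5*2/4 - √(9 + (13 - 6)))*(-23 + 76) + 114 = (5*(¼)*2 - √(9 + 7))*53 + 114 = (5/2 - √16)*53 + 114 = (5/2 - 1*4)*53 + 114 = (5/2 - 4)*53 + 114 = -3/2*53 + 114 = -159/2 + 114 = 69/2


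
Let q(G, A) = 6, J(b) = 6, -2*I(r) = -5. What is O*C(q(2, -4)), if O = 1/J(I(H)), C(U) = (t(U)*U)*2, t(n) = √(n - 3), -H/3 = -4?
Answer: 2*√3 ≈ 3.4641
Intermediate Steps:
H = 12 (H = -3*(-4) = 12)
I(r) = 5/2 (I(r) = -½*(-5) = 5/2)
t(n) = √(-3 + n)
C(U) = 2*U*√(-3 + U) (C(U) = (√(-3 + U)*U)*2 = (U*√(-3 + U))*2 = 2*U*√(-3 + U))
O = ⅙ (O = 1/6 = ⅙ ≈ 0.16667)
O*C(q(2, -4)) = (2*6*√(-3 + 6))/6 = (2*6*√3)/6 = (12*√3)/6 = 2*√3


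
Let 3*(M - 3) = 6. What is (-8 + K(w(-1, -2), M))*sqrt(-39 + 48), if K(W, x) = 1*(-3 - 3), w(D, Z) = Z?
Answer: -42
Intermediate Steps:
M = 5 (M = 3 + (1/3)*6 = 3 + 2 = 5)
K(W, x) = -6 (K(W, x) = 1*(-6) = -6)
(-8 + K(w(-1, -2), M))*sqrt(-39 + 48) = (-8 - 6)*sqrt(-39 + 48) = -14*sqrt(9) = -14*3 = -42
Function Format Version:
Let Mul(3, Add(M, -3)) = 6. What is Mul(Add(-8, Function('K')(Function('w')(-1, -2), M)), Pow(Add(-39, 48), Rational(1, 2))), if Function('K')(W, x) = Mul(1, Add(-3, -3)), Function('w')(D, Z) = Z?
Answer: -42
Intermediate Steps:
M = 5 (M = Add(3, Mul(Rational(1, 3), 6)) = Add(3, 2) = 5)
Function('K')(W, x) = -6 (Function('K')(W, x) = Mul(1, -6) = -6)
Mul(Add(-8, Function('K')(Function('w')(-1, -2), M)), Pow(Add(-39, 48), Rational(1, 2))) = Mul(Add(-8, -6), Pow(Add(-39, 48), Rational(1, 2))) = Mul(-14, Pow(9, Rational(1, 2))) = Mul(-14, 3) = -42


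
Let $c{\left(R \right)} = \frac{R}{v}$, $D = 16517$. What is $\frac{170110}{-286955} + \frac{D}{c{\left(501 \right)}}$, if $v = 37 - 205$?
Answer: $- \frac{53089601906}{9584297} \approx -5539.2$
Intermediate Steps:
$v = -168$
$c{\left(R \right)} = - \frac{R}{168}$ ($c{\left(R \right)} = \frac{R}{-168} = R \left(- \frac{1}{168}\right) = - \frac{R}{168}$)
$\frac{170110}{-286955} + \frac{D}{c{\left(501 \right)}} = \frac{170110}{-286955} + \frac{16517}{\left(- \frac{1}{168}\right) 501} = 170110 \left(- \frac{1}{286955}\right) + \frac{16517}{- \frac{167}{56}} = - \frac{34022}{57391} + 16517 \left(- \frac{56}{167}\right) = - \frac{34022}{57391} - \frac{924952}{167} = - \frac{53089601906}{9584297}$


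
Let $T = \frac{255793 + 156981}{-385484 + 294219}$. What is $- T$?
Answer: $\frac{412774}{91265} \approx 4.5228$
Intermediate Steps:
$T = - \frac{412774}{91265}$ ($T = \frac{412774}{-91265} = 412774 \left(- \frac{1}{91265}\right) = - \frac{412774}{91265} \approx -4.5228$)
$- T = \left(-1\right) \left(- \frac{412774}{91265}\right) = \frac{412774}{91265}$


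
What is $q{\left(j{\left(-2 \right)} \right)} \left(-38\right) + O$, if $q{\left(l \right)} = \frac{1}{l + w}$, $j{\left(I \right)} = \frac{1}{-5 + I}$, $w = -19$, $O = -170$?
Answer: $- \frac{11257}{67} \approx -168.01$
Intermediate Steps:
$q{\left(l \right)} = \frac{1}{-19 + l}$ ($q{\left(l \right)} = \frac{1}{l - 19} = \frac{1}{-19 + l}$)
$q{\left(j{\left(-2 \right)} \right)} \left(-38\right) + O = \frac{1}{-19 + \frac{1}{-5 - 2}} \left(-38\right) - 170 = \frac{1}{-19 + \frac{1}{-7}} \left(-38\right) - 170 = \frac{1}{-19 - \frac{1}{7}} \left(-38\right) - 170 = \frac{1}{- \frac{134}{7}} \left(-38\right) - 170 = \left(- \frac{7}{134}\right) \left(-38\right) - 170 = \frac{133}{67} - 170 = - \frac{11257}{67}$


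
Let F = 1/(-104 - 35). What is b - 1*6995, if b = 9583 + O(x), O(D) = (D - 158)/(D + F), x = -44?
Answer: 15858874/6117 ≈ 2592.6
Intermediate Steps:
F = -1/139 (F = 1/(-139) = -1/139 ≈ -0.0071942)
O(D) = (-158 + D)/(-1/139 + D) (O(D) = (D - 158)/(D - 1/139) = (-158 + D)/(-1/139 + D))
b = 58647289/6117 (b = 9583 + 139*(-158 - 44)/(-1 + 139*(-44)) = 9583 + 139*(-202)/(-1 - 6116) = 9583 + 139*(-202)/(-6117) = 9583 + 139*(-1/6117)*(-202) = 9583 + 28078/6117 = 58647289/6117 ≈ 9587.6)
b - 1*6995 = 58647289/6117 - 1*6995 = 58647289/6117 - 6995 = 15858874/6117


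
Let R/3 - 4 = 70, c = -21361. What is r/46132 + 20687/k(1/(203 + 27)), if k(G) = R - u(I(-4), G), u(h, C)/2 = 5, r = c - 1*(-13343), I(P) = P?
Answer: 12534643/128684 ≈ 97.406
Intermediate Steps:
R = 222 (R = 12 + 3*70 = 12 + 210 = 222)
r = -8018 (r = -21361 - 1*(-13343) = -21361 + 13343 = -8018)
u(h, C) = 10 (u(h, C) = 2*5 = 10)
k(G) = 212 (k(G) = 222 - 1*10 = 222 - 10 = 212)
r/46132 + 20687/k(1/(203 + 27)) = -8018/46132 + 20687/212 = -8018*1/46132 + 20687*(1/212) = -211/1214 + 20687/212 = 12534643/128684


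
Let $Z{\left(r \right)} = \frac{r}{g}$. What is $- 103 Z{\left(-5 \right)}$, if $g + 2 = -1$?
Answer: $- \frac{515}{3} \approx -171.67$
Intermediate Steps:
$g = -3$ ($g = -2 - 1 = -3$)
$Z{\left(r \right)} = - \frac{r}{3}$ ($Z{\left(r \right)} = \frac{r}{-3} = r \left(- \frac{1}{3}\right) = - \frac{r}{3}$)
$- 103 Z{\left(-5 \right)} = - 103 \left(\left(- \frac{1}{3}\right) \left(-5\right)\right) = \left(-103\right) \frac{5}{3} = - \frac{515}{3}$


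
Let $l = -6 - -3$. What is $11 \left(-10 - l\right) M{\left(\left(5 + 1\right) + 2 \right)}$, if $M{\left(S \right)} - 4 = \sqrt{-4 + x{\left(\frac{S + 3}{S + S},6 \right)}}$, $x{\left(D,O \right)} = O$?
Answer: $-308 - 77 \sqrt{2} \approx -416.89$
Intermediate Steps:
$l = -3$ ($l = -6 + 3 = -3$)
$M{\left(S \right)} = 4 + \sqrt{2}$ ($M{\left(S \right)} = 4 + \sqrt{-4 + 6} = 4 + \sqrt{2}$)
$11 \left(-10 - l\right) M{\left(\left(5 + 1\right) + 2 \right)} = 11 \left(-10 - -3\right) \left(4 + \sqrt{2}\right) = 11 \left(-10 + 3\right) \left(4 + \sqrt{2}\right) = 11 \left(-7\right) \left(4 + \sqrt{2}\right) = - 77 \left(4 + \sqrt{2}\right) = -308 - 77 \sqrt{2}$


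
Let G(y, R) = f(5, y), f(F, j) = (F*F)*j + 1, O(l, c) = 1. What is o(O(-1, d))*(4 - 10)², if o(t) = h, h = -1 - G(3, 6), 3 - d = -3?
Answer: -2772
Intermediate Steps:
d = 6 (d = 3 - 1*(-3) = 3 + 3 = 6)
f(F, j) = 1 + j*F² (f(F, j) = F²*j + 1 = j*F² + 1 = 1 + j*F²)
G(y, R) = 1 + 25*y (G(y, R) = 1 + y*5² = 1 + y*25 = 1 + 25*y)
h = -77 (h = -1 - (1 + 25*3) = -1 - (1 + 75) = -1 - 1*76 = -1 - 76 = -77)
o(t) = -77
o(O(-1, d))*(4 - 10)² = -77*(4 - 10)² = -77*(-6)² = -77*36 = -2772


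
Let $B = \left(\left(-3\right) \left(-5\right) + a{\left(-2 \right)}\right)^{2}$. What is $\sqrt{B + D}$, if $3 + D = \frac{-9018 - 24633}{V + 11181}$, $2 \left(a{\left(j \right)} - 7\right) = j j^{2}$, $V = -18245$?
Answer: $\frac{\sqrt{4063910370}}{3532} \approx 18.049$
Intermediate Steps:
$a{\left(j \right)} = 7 + \frac{j^{3}}{2}$ ($a{\left(j \right)} = 7 + \frac{j j^{2}}{2} = 7 + \frac{j^{3}}{2}$)
$B = 324$ ($B = \left(\left(-3\right) \left(-5\right) + \left(7 + \frac{\left(-2\right)^{3}}{2}\right)\right)^{2} = \left(15 + \left(7 + \frac{1}{2} \left(-8\right)\right)\right)^{2} = \left(15 + \left(7 - 4\right)\right)^{2} = \left(15 + 3\right)^{2} = 18^{2} = 324$)
$D = \frac{12459}{7064}$ ($D = -3 + \frac{-9018 - 24633}{-18245 + 11181} = -3 - \frac{33651}{-7064} = -3 - - \frac{33651}{7064} = -3 + \frac{33651}{7064} = \frac{12459}{7064} \approx 1.7637$)
$\sqrt{B + D} = \sqrt{324 + \frac{12459}{7064}} = \sqrt{\frac{2301195}{7064}} = \frac{\sqrt{4063910370}}{3532}$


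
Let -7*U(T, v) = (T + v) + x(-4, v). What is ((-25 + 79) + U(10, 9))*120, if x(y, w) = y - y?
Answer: 43080/7 ≈ 6154.3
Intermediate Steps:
x(y, w) = 0
U(T, v) = -T/7 - v/7 (U(T, v) = -((T + v) + 0)/7 = -(T + v)/7 = -T/7 - v/7)
((-25 + 79) + U(10, 9))*120 = ((-25 + 79) + (-1/7*10 - 1/7*9))*120 = (54 + (-10/7 - 9/7))*120 = (54 - 19/7)*120 = (359/7)*120 = 43080/7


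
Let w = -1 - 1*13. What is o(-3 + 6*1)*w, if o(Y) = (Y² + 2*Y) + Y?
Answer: -252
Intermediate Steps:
o(Y) = Y² + 3*Y
w = -14 (w = -1 - 13 = -14)
o(-3 + 6*1)*w = ((-3 + 6*1)*(3 + (-3 + 6*1)))*(-14) = ((-3 + 6)*(3 + (-3 + 6)))*(-14) = (3*(3 + 3))*(-14) = (3*6)*(-14) = 18*(-14) = -252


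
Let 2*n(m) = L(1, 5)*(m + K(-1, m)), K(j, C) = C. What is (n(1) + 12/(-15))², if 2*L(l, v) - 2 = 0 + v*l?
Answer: 729/100 ≈ 7.2900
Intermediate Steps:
L(l, v) = 1 + l*v/2 (L(l, v) = 1 + (0 + v*l)/2 = 1 + (0 + l*v)/2 = 1 + (l*v)/2 = 1 + l*v/2)
n(m) = 7*m/2 (n(m) = ((1 + (½)*1*5)*(m + m))/2 = ((1 + 5/2)*(2*m))/2 = (7*(2*m)/2)/2 = (7*m)/2 = 7*m/2)
(n(1) + 12/(-15))² = ((7/2)*1 + 12/(-15))² = (7/2 + 12*(-1/15))² = (7/2 - ⅘)² = (27/10)² = 729/100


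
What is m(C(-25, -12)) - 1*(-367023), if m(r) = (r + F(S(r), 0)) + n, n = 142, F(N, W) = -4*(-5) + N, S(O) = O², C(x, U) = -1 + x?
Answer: 367835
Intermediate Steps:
F(N, W) = 20 + N
m(r) = 162 + r + r² (m(r) = (r + (20 + r²)) + 142 = (20 + r + r²) + 142 = 162 + r + r²)
m(C(-25, -12)) - 1*(-367023) = (162 + (-1 - 25) + (-1 - 25)²) - 1*(-367023) = (162 - 26 + (-26)²) + 367023 = (162 - 26 + 676) + 367023 = 812 + 367023 = 367835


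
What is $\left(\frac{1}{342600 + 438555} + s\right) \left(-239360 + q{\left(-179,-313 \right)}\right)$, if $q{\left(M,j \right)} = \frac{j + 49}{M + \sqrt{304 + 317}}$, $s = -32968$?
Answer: $\frac{48420007804780626454}{6135972525} - \frac{566568596858 \sqrt{69}}{681774725} \approx 7.8912 \cdot 10^{9}$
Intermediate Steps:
$q{\left(M,j \right)} = \frac{49 + j}{M + 3 \sqrt{69}}$ ($q{\left(M,j \right)} = \frac{49 + j}{M + \sqrt{621}} = \frac{49 + j}{M + 3 \sqrt{69}}$)
$\left(\frac{1}{342600 + 438555} + s\right) \left(-239360 + q{\left(-179,-313 \right)}\right) = \left(\frac{1}{342600 + 438555} - 32968\right) \left(-239360 + \frac{49 - 313}{-179 + 3 \sqrt{69}}\right) = \left(\frac{1}{781155} - 32968\right) \left(-239360 + \frac{1}{-179 + 3 \sqrt{69}} \left(-264\right)\right) = \left(\frac{1}{781155} - 32968\right) \left(-239360 - \frac{264}{-179 + 3 \sqrt{69}}\right) = - \frac{25753118039 \left(-239360 - \frac{264}{-179 + 3 \sqrt{69}}\right)}{781155} = \frac{1232853266763008}{156231} + \frac{2266274387432}{260385 \left(-179 + 3 \sqrt{69}\right)}$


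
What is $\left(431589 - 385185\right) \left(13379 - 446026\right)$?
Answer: $-20076551388$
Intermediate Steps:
$\left(431589 - 385185\right) \left(13379 - 446026\right) = 46404 \left(-432647\right) = -20076551388$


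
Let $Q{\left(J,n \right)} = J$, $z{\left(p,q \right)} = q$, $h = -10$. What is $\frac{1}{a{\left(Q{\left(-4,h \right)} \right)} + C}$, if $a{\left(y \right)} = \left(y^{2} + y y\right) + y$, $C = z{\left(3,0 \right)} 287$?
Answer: $\frac{1}{28} \approx 0.035714$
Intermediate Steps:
$C = 0$ ($C = 0 \cdot 287 = 0$)
$a{\left(y \right)} = y + 2 y^{2}$ ($a{\left(y \right)} = \left(y^{2} + y^{2}\right) + y = 2 y^{2} + y = y + 2 y^{2}$)
$\frac{1}{a{\left(Q{\left(-4,h \right)} \right)} + C} = \frac{1}{- 4 \left(1 + 2 \left(-4\right)\right) + 0} = \frac{1}{- 4 \left(1 - 8\right) + 0} = \frac{1}{\left(-4\right) \left(-7\right) + 0} = \frac{1}{28 + 0} = \frac{1}{28}$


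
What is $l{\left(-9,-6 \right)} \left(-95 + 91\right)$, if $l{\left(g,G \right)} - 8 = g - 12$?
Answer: $52$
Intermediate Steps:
$l{\left(g,G \right)} = -4 + g$ ($l{\left(g,G \right)} = 8 + \left(g - 12\right) = 8 + \left(-12 + g\right) = -4 + g$)
$l{\left(-9,-6 \right)} \left(-95 + 91\right) = \left(-4 - 9\right) \left(-95 + 91\right) = \left(-13\right) \left(-4\right) = 52$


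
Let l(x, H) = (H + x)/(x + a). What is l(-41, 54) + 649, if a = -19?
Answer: 38927/60 ≈ 648.78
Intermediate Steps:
l(x, H) = (H + x)/(-19 + x) (l(x, H) = (H + x)/(x - 19) = (H + x)/(-19 + x))
l(-41, 54) + 649 = (54 - 41)/(-19 - 41) + 649 = 13/(-60) + 649 = -1/60*13 + 649 = -13/60 + 649 = 38927/60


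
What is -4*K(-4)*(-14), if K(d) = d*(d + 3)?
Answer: 224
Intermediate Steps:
K(d) = d*(3 + d)
-4*K(-4)*(-14) = -(-16)*(3 - 4)*(-14) = -(-16)*(-1)*(-14) = -4*4*(-14) = -16*(-14) = 224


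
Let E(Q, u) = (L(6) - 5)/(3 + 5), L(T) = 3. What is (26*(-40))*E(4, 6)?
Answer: 260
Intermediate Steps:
E(Q, u) = -¼ (E(Q, u) = (3 - 5)/(3 + 5) = -2/8 = -2*⅛ = -¼)
(26*(-40))*E(4, 6) = (26*(-40))*(-¼) = -1040*(-¼) = 260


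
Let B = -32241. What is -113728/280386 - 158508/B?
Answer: 6796119940/1506654171 ≈ 4.5107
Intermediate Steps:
-113728/280386 - 158508/B = -113728/280386 - 158508/(-32241) = -113728*1/280386 - 158508*(-1/32241) = -56864/140193 + 52836/10747 = 6796119940/1506654171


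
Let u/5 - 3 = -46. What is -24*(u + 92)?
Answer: 2952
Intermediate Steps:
u = -215 (u = 15 + 5*(-46) = 15 - 230 = -215)
-24*(u + 92) = -24*(-215 + 92) = -24*(-123) = 2952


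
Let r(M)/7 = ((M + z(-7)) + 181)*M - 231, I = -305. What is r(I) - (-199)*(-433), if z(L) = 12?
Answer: 151336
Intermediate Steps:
r(M) = -1617 + 7*M*(193 + M) (r(M) = 7*(((M + 12) + 181)*M - 231) = 7*(((12 + M) + 181)*M - 231) = 7*((193 + M)*M - 231) = 7*(M*(193 + M) - 231) = 7*(-231 + M*(193 + M)) = -1617 + 7*M*(193 + M))
r(I) - (-199)*(-433) = (-1617 + 7*(-305)**2 + 1351*(-305)) - (-199)*(-433) = (-1617 + 7*93025 - 412055) - 1*86167 = (-1617 + 651175 - 412055) - 86167 = 237503 - 86167 = 151336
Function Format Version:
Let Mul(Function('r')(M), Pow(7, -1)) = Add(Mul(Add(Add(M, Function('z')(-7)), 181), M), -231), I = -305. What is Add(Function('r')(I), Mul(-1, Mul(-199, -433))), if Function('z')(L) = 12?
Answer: 151336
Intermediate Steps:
Function('r')(M) = Add(-1617, Mul(7, M, Add(193, M))) (Function('r')(M) = Mul(7, Add(Mul(Add(Add(M, 12), 181), M), -231)) = Mul(7, Add(Mul(Add(Add(12, M), 181), M), -231)) = Mul(7, Add(Mul(Add(193, M), M), -231)) = Mul(7, Add(Mul(M, Add(193, M)), -231)) = Mul(7, Add(-231, Mul(M, Add(193, M)))) = Add(-1617, Mul(7, M, Add(193, M))))
Add(Function('r')(I), Mul(-1, Mul(-199, -433))) = Add(Add(-1617, Mul(7, Pow(-305, 2)), Mul(1351, -305)), Mul(-1, Mul(-199, -433))) = Add(Add(-1617, Mul(7, 93025), -412055), Mul(-1, 86167)) = Add(Add(-1617, 651175, -412055), -86167) = Add(237503, -86167) = 151336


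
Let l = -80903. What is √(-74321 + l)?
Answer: 2*I*√38806 ≈ 393.98*I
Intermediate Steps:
√(-74321 + l) = √(-74321 - 80903) = √(-155224) = 2*I*√38806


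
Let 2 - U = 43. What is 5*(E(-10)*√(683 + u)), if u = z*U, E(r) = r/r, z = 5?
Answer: 5*√478 ≈ 109.32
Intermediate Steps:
U = -41 (U = 2 - 1*43 = 2 - 43 = -41)
E(r) = 1
u = -205 (u = 5*(-41) = -205)
5*(E(-10)*√(683 + u)) = 5*(1*√(683 - 205)) = 5*(1*√478) = 5*√478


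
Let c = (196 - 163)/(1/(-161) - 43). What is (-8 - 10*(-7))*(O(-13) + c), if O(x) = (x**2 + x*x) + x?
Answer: 23198199/1154 ≈ 20102.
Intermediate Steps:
O(x) = x + 2*x**2 (O(x) = (x**2 + x**2) + x = 2*x**2 + x = x + 2*x**2)
c = -1771/2308 (c = 33/(-1/161 - 43) = 33/(-6924/161) = 33*(-161/6924) = -1771/2308 ≈ -0.76733)
(-8 - 10*(-7))*(O(-13) + c) = (-8 - 10*(-7))*(-13*(1 + 2*(-13)) - 1771/2308) = (-8 + 70)*(-13*(1 - 26) - 1771/2308) = 62*(-13*(-25) - 1771/2308) = 62*(325 - 1771/2308) = 62*(748329/2308) = 23198199/1154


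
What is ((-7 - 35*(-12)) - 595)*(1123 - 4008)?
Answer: 525070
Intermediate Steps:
((-7 - 35*(-12)) - 595)*(1123 - 4008) = ((-7 + 420) - 595)*(-2885) = (413 - 595)*(-2885) = -182*(-2885) = 525070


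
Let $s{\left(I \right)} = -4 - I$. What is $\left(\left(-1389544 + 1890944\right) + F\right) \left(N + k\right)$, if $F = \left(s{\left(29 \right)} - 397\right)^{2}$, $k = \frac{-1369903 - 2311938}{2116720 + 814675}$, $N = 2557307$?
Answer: $\frac{1028965921235658240}{586279} \approx 1.7551 \cdot 10^{12}$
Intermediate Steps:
$k = - \frac{3681841}{2931395} \approx -1.256$
$F = 184900$ ($F = \left(\left(-4 - 29\right) - 397\right)^{2} = \left(-33 - 397\right)^{2} = \left(-430\right)^{2} = 184900$)
$\left(\left(-1389544 + 1890944\right) + F\right) \left(N + k\right) = \left(\left(-1389544 + 1890944\right) + 184900\right) \left(2557307 - \frac{3681841}{2931395}\right) = \left(501400 + 184900\right) \frac{7496473271424}{2931395} = 686300 \cdot \frac{7496473271424}{2931395} = \frac{1028965921235658240}{586279}$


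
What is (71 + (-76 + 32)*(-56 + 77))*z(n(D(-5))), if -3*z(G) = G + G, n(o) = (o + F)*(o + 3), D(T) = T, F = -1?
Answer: 6824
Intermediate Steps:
n(o) = (-1 + o)*(3 + o) (n(o) = (o - 1)*(o + 3) = (-1 + o)*(3 + o))
z(G) = -2*G/3 (z(G) = -(G + G)/3 = -2*G/3)
(71 + (-76 + 32)*(-56 + 77))*z(n(D(-5))) = (71 + (-76 + 32)*(-56 + 77))*(-2*(-3 + (-5)² + 2*(-5))/3) = (71 - 44*21)*(-2*(-3 + 25 - 10)/3) = (71 - 924)*(-⅔*12) = -853*(-8) = 6824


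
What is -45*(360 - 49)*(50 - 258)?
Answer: 2910960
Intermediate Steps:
-45*(360 - 49)*(50 - 258) = -13995*(-208) = -45*(-64688) = 2910960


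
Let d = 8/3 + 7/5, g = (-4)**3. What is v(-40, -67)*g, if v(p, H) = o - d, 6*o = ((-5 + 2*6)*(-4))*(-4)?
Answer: -4672/5 ≈ -934.40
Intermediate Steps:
g = -64
d = 61/15 (d = 8*(1/3) + 7*(1/5) = 8/3 + 7/5 = 61/15 ≈ 4.0667)
o = 56/3 (o = (((-5 + 2*6)*(-4))*(-4))/6 = (((-5 + 12)*(-4))*(-4))/6 = ((7*(-4))*(-4))/6 = (-28*(-4))/6 = (1/6)*112 = 56/3 ≈ 18.667)
v(p, H) = 73/5 (v(p, H) = 56/3 - 1*61/15 = 56/3 - 61/15 = 73/5)
v(-40, -67)*g = (73/5)*(-64) = -4672/5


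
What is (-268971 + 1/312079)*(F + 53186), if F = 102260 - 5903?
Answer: -12552669434476444/312079 ≈ -4.0223e+10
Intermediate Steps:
F = 96357
(-268971 + 1/312079)*(F + 53186) = (-268971 + 1/312079)*(96357 + 53186) = (-268971 + 1/312079)*149543 = -83940200708/312079*149543 = -12552669434476444/312079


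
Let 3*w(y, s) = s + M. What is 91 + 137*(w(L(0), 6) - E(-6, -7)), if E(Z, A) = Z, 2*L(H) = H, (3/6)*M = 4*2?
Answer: 5753/3 ≈ 1917.7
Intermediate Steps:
M = 16 (M = 2*(4*2) = 2*8 = 16)
L(H) = H/2
w(y, s) = 16/3 + s/3 (w(y, s) = (s + 16)/3 = (16 + s)/3 = 16/3 + s/3)
91 + 137*(w(L(0), 6) - E(-6, -7)) = 91 + 137*((16/3 + (1/3)*6) - 1*(-6)) = 91 + 137*((16/3 + 2) + 6) = 91 + 137*(22/3 + 6) = 91 + 137*(40/3) = 91 + 5480/3 = 5753/3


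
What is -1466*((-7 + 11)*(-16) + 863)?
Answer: -1171334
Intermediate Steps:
-1466*((-7 + 11)*(-16) + 863) = -1466*(4*(-16) + 863) = -1466*(-64 + 863) = -1466*799 = -1171334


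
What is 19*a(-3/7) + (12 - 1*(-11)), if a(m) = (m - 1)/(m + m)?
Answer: 164/3 ≈ 54.667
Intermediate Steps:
a(m) = (-1 + m)/(2*m) (a(m) = (-1 + m)/((2*m)) = (-1 + m)*(1/(2*m)) = (-1 + m)/(2*m))
19*a(-3/7) + (12 - 1*(-11)) = 19*((-1 - 3/7)/(2*((-3/7)))) + (12 - 1*(-11)) = 19*((-1 - 3*1/7)/(2*((-3*1/7)))) + (12 + 11) = 19*((-1 - 3/7)/(2*(-3/7))) + 23 = 19*((1/2)*(-7/3)*(-10/7)) + 23 = 19*(5/3) + 23 = 95/3 + 23 = 164/3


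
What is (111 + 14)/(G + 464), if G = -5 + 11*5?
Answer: 125/514 ≈ 0.24319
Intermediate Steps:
G = 50 (G = -5 + 55 = 50)
(111 + 14)/(G + 464) = (111 + 14)/(50 + 464) = 125/514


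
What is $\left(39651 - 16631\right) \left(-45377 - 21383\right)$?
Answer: $-1536815200$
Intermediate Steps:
$\left(39651 - 16631\right) \left(-45377 - 21383\right) = 23020 \left(-45377 - 21383\right) = 23020 \left(-66760\right) = -1536815200$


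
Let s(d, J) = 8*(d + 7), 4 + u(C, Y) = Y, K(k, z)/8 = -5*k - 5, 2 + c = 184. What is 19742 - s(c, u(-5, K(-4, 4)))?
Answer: 18230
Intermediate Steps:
c = 182 (c = -2 + 184 = 182)
K(k, z) = -40 - 40*k (K(k, z) = 8*(-5*k - 5) = 8*(-5 - 5*k) = -40 - 40*k)
u(C, Y) = -4 + Y
s(d, J) = 56 + 8*d (s(d, J) = 8*(7 + d) = 56 + 8*d)
19742 - s(c, u(-5, K(-4, 4))) = 19742 - (56 + 8*182) = 19742 - (56 + 1456) = 19742 - 1*1512 = 19742 - 1512 = 18230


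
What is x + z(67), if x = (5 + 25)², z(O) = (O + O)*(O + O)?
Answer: 18856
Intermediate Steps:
z(O) = 4*O² (z(O) = (2*O)*(2*O) = 4*O²)
x = 900 (x = 30² = 900)
x + z(67) = 900 + 4*67² = 900 + 4*4489 = 900 + 17956 = 18856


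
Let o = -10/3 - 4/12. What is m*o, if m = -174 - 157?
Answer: 3641/3 ≈ 1213.7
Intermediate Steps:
m = -331
o = -11/3 (o = -10*1/3 - 4*1/12 = -10/3 - 1/3 = -11/3 ≈ -3.6667)
m*o = -331*(-11/3) = 3641/3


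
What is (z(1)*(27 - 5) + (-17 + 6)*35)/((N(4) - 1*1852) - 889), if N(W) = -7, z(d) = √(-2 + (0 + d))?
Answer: 385/2748 - 11*I/1374 ≈ 0.1401 - 0.0080058*I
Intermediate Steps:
z(d) = √(-2 + d)
(z(1)*(27 - 5) + (-17 + 6)*35)/((N(4) - 1*1852) - 889) = (√(-2 + 1)*(27 - 5) + (-17 + 6)*35)/((-7 - 1*1852) - 889) = (√(-1)*22 - 11*35)/((-7 - 1852) - 889) = (I*22 - 385)/(-1859 - 889) = (22*I - 385)/(-2748) = (-385 + 22*I)*(-1/2748) = 385/2748 - 11*I/1374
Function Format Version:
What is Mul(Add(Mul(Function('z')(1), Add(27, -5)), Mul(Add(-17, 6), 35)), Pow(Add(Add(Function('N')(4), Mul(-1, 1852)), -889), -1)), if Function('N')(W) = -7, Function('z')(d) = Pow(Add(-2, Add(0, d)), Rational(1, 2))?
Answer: Add(Rational(385, 2748), Mul(Rational(-11, 1374), I)) ≈ Add(0.14010, Mul(-0.0080058, I))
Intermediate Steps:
Function('z')(d) = Pow(Add(-2, d), Rational(1, 2))
Mul(Add(Mul(Function('z')(1), Add(27, -5)), Mul(Add(-17, 6), 35)), Pow(Add(Add(Function('N')(4), Mul(-1, 1852)), -889), -1)) = Mul(Add(Mul(Pow(Add(-2, 1), Rational(1, 2)), Add(27, -5)), Mul(Add(-17, 6), 35)), Pow(Add(Add(-7, Mul(-1, 1852)), -889), -1)) = Mul(Add(Mul(Pow(-1, Rational(1, 2)), 22), Mul(-11, 35)), Pow(Add(Add(-7, -1852), -889), -1)) = Mul(Add(Mul(I, 22), -385), Pow(Add(-1859, -889), -1)) = Mul(Add(Mul(22, I), -385), Pow(-2748, -1)) = Mul(Add(-385, Mul(22, I)), Rational(-1, 2748)) = Add(Rational(385, 2748), Mul(Rational(-11, 1374), I))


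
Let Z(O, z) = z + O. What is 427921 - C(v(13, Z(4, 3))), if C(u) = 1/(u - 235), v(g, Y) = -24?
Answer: 110831540/259 ≈ 4.2792e+5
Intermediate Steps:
Z(O, z) = O + z
C(u) = 1/(-235 + u)
427921 - C(v(13, Z(4, 3))) = 427921 - 1/(-235 - 24) = 427921 - 1/(-259) = 427921 - 1*(-1/259) = 427921 + 1/259 = 110831540/259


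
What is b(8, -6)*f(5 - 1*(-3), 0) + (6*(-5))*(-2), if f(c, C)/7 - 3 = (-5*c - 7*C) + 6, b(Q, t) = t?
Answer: 1362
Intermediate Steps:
f(c, C) = 63 - 49*C - 35*c (f(c, C) = 21 + 7*((-5*c - 7*C) + 6) = 21 + 7*((-7*C - 5*c) + 6) = 21 + 7*(6 - 7*C - 5*c) = 21 + (42 - 49*C - 35*c) = 63 - 49*C - 35*c)
b(8, -6)*f(5 - 1*(-3), 0) + (6*(-5))*(-2) = -6*(63 - 49*0 - 35*(5 - 1*(-3))) + (6*(-5))*(-2) = -6*(63 + 0 - 35*(5 + 3)) - 30*(-2) = -6*(63 + 0 - 35*8) + 60 = -6*(63 + 0 - 280) + 60 = -6*(-217) + 60 = 1302 + 60 = 1362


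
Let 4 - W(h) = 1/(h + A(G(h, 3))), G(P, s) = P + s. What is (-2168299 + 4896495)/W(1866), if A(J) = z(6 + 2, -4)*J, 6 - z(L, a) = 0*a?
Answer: 35684803680/52319 ≈ 6.8206e+5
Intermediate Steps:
z(L, a) = 6 (z(L, a) = 6 - 0*a = 6 - 1*0 = 6 + 0 = 6)
A(J) = 6*J
W(h) = 4 - 1/(18 + 7*h) (W(h) = 4 - 1/(h + 6*(h + 3)) = 4 - 1/(h + 6*(3 + h)) = 4 - 1/(h + (18 + 6*h)) = 4 - 1/(18 + 7*h))
(-2168299 + 4896495)/W(1866) = (-2168299 + 4896495)/(((71 + 28*1866)/(18 + 7*1866))) = 2728196/(((71 + 52248)/(18 + 13062))) = 2728196/((52319/13080)) = 2728196/(((1/13080)*52319)) = 2728196/(52319/13080) = 2728196*(13080/52319) = 35684803680/52319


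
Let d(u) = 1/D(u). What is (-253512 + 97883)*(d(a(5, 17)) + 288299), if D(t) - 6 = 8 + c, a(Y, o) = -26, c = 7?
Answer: -942221542120/21 ≈ -4.4868e+10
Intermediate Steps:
D(t) = 21 (D(t) = 6 + (8 + 7) = 6 + 15 = 21)
d(u) = 1/21
(-253512 + 97883)*(d(a(5, 17)) + 288299) = (-253512 + 97883)*(1/21 + 288299) = -155629*6054280/21 = -942221542120/21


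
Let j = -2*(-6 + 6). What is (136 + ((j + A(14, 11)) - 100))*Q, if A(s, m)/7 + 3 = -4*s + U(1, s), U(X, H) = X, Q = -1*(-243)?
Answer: -89910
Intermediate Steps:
Q = 243
j = 0 (j = -2*0 = 0)
A(s, m) = -14 - 28*s (A(s, m) = -21 + 7*(-4*s + 1) = -21 + 7*(1 - 4*s) = -21 + (7 - 28*s) = -14 - 28*s)
(136 + ((j + A(14, 11)) - 100))*Q = (136 + ((0 + (-14 - 28*14)) - 100))*243 = (136 + ((0 + (-14 - 392)) - 100))*243 = (136 + ((0 - 406) - 100))*243 = (136 + (-406 - 100))*243 = (136 - 506)*243 = -370*243 = -89910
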